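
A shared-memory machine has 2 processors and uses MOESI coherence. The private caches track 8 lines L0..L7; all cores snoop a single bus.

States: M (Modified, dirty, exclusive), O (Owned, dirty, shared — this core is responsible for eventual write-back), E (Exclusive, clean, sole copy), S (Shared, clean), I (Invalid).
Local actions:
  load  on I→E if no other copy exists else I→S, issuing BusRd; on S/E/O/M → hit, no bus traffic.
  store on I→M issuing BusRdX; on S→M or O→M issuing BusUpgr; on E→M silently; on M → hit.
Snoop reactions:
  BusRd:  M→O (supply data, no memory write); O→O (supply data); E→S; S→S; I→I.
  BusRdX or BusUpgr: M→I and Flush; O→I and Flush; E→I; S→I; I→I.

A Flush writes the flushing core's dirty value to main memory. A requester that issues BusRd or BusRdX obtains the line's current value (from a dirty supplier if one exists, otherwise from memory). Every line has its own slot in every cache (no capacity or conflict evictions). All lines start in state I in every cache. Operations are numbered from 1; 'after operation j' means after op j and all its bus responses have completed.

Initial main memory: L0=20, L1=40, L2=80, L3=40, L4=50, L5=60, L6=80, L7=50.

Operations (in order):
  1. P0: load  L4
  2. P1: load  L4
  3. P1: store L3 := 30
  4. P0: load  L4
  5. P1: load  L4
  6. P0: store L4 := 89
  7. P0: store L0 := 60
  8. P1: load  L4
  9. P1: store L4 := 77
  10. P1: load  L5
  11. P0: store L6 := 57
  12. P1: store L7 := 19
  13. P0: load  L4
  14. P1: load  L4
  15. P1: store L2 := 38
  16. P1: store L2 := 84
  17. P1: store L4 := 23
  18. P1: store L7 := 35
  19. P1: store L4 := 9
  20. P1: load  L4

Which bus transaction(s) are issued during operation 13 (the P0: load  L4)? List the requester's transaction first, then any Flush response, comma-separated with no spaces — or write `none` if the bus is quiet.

1. P0: load  L4  bus=[BusRd]  L4: P0=E P1=I  mem[L4]=50
2. P1: load  L4  bus=[BusRd]  L4: P0=S P1=S  mem[L4]=50
3. P1: store L3 := 30  bus=[BusRdX]  L3: P0=I P1=M  mem[L3]=40
4. P0: load  L4  bus=[-]  L4: P0=S P1=S  mem[L4]=50
5. P1: load  L4  bus=[-]  L4: P0=S P1=S  mem[L4]=50
6. P0: store L4 := 89  bus=[BusUpgr]  L4: P0=M P1=I  mem[L4]=50
7. P0: store L0 := 60  bus=[BusRdX]  L0: P0=M P1=I  mem[L0]=20
8. P1: load  L4  bus=[BusRd]  L4: P0=O P1=S  mem[L4]=50
9. P1: store L4 := 77  bus=[BusUpgr,Flush]  L4: P0=I P1=M  mem[L4]=89
10. P1: load  L5  bus=[BusRd]  L5: P0=I P1=E  mem[L5]=60
11. P0: store L6 := 57  bus=[BusRdX]  L6: P0=M P1=I  mem[L6]=80
12. P1: store L7 := 19  bus=[BusRdX]  L7: P0=I P1=M  mem[L7]=50
13. P0: load  L4  bus=[BusRd]  L4: P0=S P1=O  mem[L4]=89
14. P1: load  L4  bus=[-]  L4: P0=S P1=O  mem[L4]=89
15. P1: store L2 := 38  bus=[BusRdX]  L2: P0=I P1=M  mem[L2]=80
16. P1: store L2 := 84  bus=[-]  L2: P0=I P1=M  mem[L2]=80
17. P1: store L4 := 23  bus=[BusUpgr]  L4: P0=I P1=M  mem[L4]=89
18. P1: store L7 := 35  bus=[-]  L7: P0=I P1=M  mem[L7]=50
19. P1: store L4 := 9  bus=[-]  L4: P0=I P1=M  mem[L4]=89
20. P1: load  L4  bus=[-]  L4: P0=I P1=M  mem[L4]=89

bus = BusRd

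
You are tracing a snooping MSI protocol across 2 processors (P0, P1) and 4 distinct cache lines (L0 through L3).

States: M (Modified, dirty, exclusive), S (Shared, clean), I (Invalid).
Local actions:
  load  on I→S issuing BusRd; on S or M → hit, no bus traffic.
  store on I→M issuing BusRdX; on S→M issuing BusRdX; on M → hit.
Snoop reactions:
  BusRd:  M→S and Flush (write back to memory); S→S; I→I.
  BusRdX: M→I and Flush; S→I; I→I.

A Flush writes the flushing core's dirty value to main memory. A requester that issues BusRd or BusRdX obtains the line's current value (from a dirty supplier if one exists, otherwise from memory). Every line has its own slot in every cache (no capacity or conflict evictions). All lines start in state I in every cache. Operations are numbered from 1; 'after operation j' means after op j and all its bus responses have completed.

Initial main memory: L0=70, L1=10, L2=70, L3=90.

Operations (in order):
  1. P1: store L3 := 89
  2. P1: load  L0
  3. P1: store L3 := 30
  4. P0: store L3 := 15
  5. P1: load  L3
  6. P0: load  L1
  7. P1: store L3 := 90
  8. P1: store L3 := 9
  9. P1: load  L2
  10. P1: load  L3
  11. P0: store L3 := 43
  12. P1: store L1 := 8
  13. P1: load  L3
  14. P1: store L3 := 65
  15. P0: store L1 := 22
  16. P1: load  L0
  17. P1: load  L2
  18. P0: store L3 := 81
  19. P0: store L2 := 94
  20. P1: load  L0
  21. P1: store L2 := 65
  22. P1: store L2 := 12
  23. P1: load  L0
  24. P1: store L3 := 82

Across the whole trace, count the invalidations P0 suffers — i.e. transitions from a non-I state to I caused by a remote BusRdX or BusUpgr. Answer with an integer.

[1] P1: store L3 := 89 | P0:I, P1:M(89) | bus: BusRdX
[2] P1: load  L0 | P0:I, P1:S(70) | bus: BusRd
[3] P1: store L3 := 30 | P0:I, P1:M(30) | bus: none
[4] P0: store L3 := 15 | P0:M(15), P1:I | bus: BusRdX,Flush
[5] P1: load  L3 | P0:S(15), P1:S(15) | bus: BusRd,Flush
[6] P0: load  L1 | P0:S(10), P1:I | bus: BusRd
[7] P1: store L3 := 90 | P0:I, P1:M(90) | bus: BusRdX
[8] P1: store L3 := 9 | P0:I, P1:M(9) | bus: none
[9] P1: load  L2 | P0:I, P1:S(70) | bus: BusRd
[10] P1: load  L3 | P0:I, P1:M(9) | bus: none
[11] P0: store L3 := 43 | P0:M(43), P1:I | bus: BusRdX,Flush
[12] P1: store L1 := 8 | P0:I, P1:M(8) | bus: BusRdX
[13] P1: load  L3 | P0:S(43), P1:S(43) | bus: BusRd,Flush
[14] P1: store L3 := 65 | P0:I, P1:M(65) | bus: BusRdX
[15] P0: store L1 := 22 | P0:M(22), P1:I | bus: BusRdX,Flush
[16] P1: load  L0 | P0:I, P1:S(70) | bus: none
[17] P1: load  L2 | P0:I, P1:S(70) | bus: none
[18] P0: store L3 := 81 | P0:M(81), P1:I | bus: BusRdX,Flush
[19] P0: store L2 := 94 | P0:M(94), P1:I | bus: BusRdX
[20] P1: load  L0 | P0:I, P1:S(70) | bus: none
[21] P1: store L2 := 65 | P0:I, P1:M(65) | bus: BusRdX,Flush
[22] P1: store L2 := 12 | P0:I, P1:M(12) | bus: none
[23] P1: load  L0 | P0:I, P1:S(70) | bus: none
[24] P1: store L3 := 82 | P0:I, P1:M(82) | bus: BusRdX,Flush

invalidations = 5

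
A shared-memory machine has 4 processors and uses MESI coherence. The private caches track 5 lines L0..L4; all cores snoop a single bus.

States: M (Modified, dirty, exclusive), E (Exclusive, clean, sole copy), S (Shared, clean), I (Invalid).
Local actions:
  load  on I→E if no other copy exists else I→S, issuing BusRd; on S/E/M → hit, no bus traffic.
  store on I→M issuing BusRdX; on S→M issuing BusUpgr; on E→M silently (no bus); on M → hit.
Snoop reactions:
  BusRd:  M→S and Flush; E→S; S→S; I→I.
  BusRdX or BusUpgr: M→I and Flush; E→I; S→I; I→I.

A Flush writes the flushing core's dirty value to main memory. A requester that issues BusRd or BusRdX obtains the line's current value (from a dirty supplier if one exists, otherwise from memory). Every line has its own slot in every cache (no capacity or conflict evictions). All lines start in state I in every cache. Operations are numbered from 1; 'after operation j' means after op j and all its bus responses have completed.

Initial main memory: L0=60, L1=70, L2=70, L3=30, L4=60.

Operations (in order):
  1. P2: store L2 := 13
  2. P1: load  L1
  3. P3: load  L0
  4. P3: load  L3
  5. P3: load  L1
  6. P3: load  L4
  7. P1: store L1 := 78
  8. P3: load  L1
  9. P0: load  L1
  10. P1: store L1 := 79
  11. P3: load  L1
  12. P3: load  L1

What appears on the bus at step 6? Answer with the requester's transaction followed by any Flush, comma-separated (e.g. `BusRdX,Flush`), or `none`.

step 1: P2: store L2 := 13  ⟶  IIMI  (L2)  txn=BusRdX  M[L2]=70
step 2: P1: load  L1  ⟶  IEII  (L1)  txn=BusRd  M[L1]=70
step 3: P3: load  L0  ⟶  IIIE  (L0)  txn=BusRd  M[L0]=60
step 4: P3: load  L3  ⟶  IIIE  (L3)  txn=BusRd  M[L3]=30
step 5: P3: load  L1  ⟶  ISIS  (L1)  txn=BusRd  M[L1]=70
step 6: P3: load  L4  ⟶  IIIE  (L4)  txn=BusRd  M[L4]=60
step 7: P1: store L1 := 78  ⟶  IMII  (L1)  txn=BusUpgr  M[L1]=70
step 8: P3: load  L1  ⟶  ISIS  (L1)  txn=BusRd+Flush  M[L1]=78
step 9: P0: load  L1  ⟶  SSIS  (L1)  txn=BusRd  M[L1]=78
step 10: P1: store L1 := 79  ⟶  IMII  (L1)  txn=BusUpgr  M[L1]=78
step 11: P3: load  L1  ⟶  ISIS  (L1)  txn=BusRd+Flush  M[L1]=79
step 12: P3: load  L1  ⟶  ISIS  (L1)  txn=∅  M[L1]=79

bus = BusRd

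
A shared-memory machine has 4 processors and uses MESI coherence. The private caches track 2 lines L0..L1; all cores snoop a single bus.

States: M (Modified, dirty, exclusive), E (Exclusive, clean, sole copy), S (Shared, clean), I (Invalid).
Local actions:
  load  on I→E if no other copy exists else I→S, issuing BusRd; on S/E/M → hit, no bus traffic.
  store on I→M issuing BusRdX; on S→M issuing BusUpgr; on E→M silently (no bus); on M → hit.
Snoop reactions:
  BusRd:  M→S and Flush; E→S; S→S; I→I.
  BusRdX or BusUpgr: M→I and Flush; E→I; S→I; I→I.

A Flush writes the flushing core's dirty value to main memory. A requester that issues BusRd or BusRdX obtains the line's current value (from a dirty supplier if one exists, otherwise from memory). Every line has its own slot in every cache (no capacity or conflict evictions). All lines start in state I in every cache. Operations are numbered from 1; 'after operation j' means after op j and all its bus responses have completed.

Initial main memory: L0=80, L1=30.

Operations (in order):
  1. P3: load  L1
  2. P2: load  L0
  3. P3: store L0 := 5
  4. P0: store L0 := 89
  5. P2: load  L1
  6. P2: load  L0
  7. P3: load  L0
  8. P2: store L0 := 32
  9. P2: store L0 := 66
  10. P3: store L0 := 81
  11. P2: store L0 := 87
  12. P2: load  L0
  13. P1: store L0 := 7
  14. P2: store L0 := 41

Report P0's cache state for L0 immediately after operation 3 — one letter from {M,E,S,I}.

state = I

  op1 P3: load  L1 → I/I/I/E on L1; bus BusRd; mem=30
  op2 P2: load  L0 → I/I/E/I on L0; bus BusRd; mem=80
  op3 P3: store L0 := 5 → I/I/I/M on L0; bus BusRdX; mem=80
  op4 P0: store L0 := 89 → M/I/I/I on L0; bus BusRdX Flush; mem=5
  op5 P2: load  L1 → I/I/S/S on L1; bus BusRd; mem=30
  op6 P2: load  L0 → S/I/S/I on L0; bus BusRd Flush; mem=89
  op7 P3: load  L0 → S/I/S/S on L0; bus BusRd; mem=89
  op8 P2: store L0 := 32 → I/I/M/I on L0; bus BusUpgr; mem=89
  op9 P2: store L0 := 66 → I/I/M/I on L0; bus (none); mem=89
  op10 P3: store L0 := 81 → I/I/I/M on L0; bus BusRdX Flush; mem=66
  op11 P2: store L0 := 87 → I/I/M/I on L0; bus BusRdX Flush; mem=81
  op12 P2: load  L0 → I/I/M/I on L0; bus (none); mem=81
  op13 P1: store L0 := 7 → I/M/I/I on L0; bus BusRdX Flush; mem=87
  op14 P2: store L0 := 41 → I/I/M/I on L0; bus BusRdX Flush; mem=7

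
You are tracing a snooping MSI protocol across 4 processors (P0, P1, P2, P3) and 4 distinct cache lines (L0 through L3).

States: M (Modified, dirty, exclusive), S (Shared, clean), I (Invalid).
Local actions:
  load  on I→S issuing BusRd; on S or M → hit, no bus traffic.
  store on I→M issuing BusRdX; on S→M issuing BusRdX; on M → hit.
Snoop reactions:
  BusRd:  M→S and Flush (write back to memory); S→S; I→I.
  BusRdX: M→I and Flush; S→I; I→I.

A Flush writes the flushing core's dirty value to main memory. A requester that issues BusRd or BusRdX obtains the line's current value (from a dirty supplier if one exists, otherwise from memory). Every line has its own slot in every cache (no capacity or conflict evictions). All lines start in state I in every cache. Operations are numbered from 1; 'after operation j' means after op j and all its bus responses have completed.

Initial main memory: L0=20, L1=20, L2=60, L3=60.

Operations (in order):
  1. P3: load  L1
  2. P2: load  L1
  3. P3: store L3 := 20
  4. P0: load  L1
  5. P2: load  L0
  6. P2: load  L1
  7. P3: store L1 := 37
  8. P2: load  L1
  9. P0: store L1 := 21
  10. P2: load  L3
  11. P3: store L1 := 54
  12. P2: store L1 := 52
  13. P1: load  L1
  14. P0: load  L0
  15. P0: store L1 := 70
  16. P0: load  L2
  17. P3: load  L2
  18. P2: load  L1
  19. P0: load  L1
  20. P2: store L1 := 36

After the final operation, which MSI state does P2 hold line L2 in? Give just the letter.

step 1: P3: load  L1  ⟶  IIIS  (L1)  txn=BusRd  M[L1]=20
step 2: P2: load  L1  ⟶  IISS  (L1)  txn=BusRd  M[L1]=20
step 3: P3: store L3 := 20  ⟶  IIIM  (L3)  txn=BusRdX  M[L3]=60
step 4: P0: load  L1  ⟶  SISS  (L1)  txn=BusRd  M[L1]=20
step 5: P2: load  L0  ⟶  IISI  (L0)  txn=BusRd  M[L0]=20
step 6: P2: load  L1  ⟶  SISS  (L1)  txn=∅  M[L1]=20
step 7: P3: store L1 := 37  ⟶  IIIM  (L1)  txn=BusRdX  M[L1]=20
step 8: P2: load  L1  ⟶  IISS  (L1)  txn=BusRd+Flush  M[L1]=37
step 9: P0: store L1 := 21  ⟶  MIII  (L1)  txn=BusRdX  M[L1]=37
step 10: P2: load  L3  ⟶  IISS  (L3)  txn=BusRd+Flush  M[L3]=20
step 11: P3: store L1 := 54  ⟶  IIIM  (L1)  txn=BusRdX+Flush  M[L1]=21
step 12: P2: store L1 := 52  ⟶  IIMI  (L1)  txn=BusRdX+Flush  M[L1]=54
step 13: P1: load  L1  ⟶  ISSI  (L1)  txn=BusRd+Flush  M[L1]=52
step 14: P0: load  L0  ⟶  SISI  (L0)  txn=BusRd  M[L0]=20
step 15: P0: store L1 := 70  ⟶  MIII  (L1)  txn=BusRdX  M[L1]=52
step 16: P0: load  L2  ⟶  SIII  (L2)  txn=BusRd  M[L2]=60
step 17: P3: load  L2  ⟶  SIIS  (L2)  txn=BusRd  M[L2]=60
step 18: P2: load  L1  ⟶  SISI  (L1)  txn=BusRd+Flush  M[L1]=70
step 19: P0: load  L1  ⟶  SISI  (L1)  txn=∅  M[L1]=70
step 20: P2: store L1 := 36  ⟶  IIMI  (L1)  txn=BusRdX  M[L1]=70

state = I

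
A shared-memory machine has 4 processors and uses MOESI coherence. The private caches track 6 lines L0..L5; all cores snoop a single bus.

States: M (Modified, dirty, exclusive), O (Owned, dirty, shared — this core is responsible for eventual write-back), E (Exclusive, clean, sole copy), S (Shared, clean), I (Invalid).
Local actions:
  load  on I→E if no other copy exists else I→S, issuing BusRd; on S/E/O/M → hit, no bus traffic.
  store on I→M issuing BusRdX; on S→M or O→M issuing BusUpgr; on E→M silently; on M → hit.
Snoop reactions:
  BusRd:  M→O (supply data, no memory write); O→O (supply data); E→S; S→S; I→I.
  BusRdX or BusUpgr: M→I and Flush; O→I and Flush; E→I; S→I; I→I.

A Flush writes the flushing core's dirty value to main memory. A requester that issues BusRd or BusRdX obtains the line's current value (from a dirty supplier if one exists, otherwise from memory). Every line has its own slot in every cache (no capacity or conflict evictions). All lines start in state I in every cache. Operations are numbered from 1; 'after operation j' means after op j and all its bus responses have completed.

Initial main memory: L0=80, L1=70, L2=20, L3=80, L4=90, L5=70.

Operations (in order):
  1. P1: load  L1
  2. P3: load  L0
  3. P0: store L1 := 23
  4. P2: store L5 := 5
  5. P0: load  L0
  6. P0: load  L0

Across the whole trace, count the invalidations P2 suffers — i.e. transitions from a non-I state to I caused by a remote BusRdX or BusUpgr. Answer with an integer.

1. P1: load  L1  bus=[BusRd]  L1: P0=I P1=E P2=I P3=I  mem[L1]=70
2. P3: load  L0  bus=[BusRd]  L0: P0=I P1=I P2=I P3=E  mem[L0]=80
3. P0: store L1 := 23  bus=[BusRdX]  L1: P0=M P1=I P2=I P3=I  mem[L1]=70
4. P2: store L5 := 5  bus=[BusRdX]  L5: P0=I P1=I P2=M P3=I  mem[L5]=70
5. P0: load  L0  bus=[BusRd]  L0: P0=S P1=I P2=I P3=S  mem[L0]=80
6. P0: load  L0  bus=[-]  L0: P0=S P1=I P2=I P3=S  mem[L0]=80

invalidations = 0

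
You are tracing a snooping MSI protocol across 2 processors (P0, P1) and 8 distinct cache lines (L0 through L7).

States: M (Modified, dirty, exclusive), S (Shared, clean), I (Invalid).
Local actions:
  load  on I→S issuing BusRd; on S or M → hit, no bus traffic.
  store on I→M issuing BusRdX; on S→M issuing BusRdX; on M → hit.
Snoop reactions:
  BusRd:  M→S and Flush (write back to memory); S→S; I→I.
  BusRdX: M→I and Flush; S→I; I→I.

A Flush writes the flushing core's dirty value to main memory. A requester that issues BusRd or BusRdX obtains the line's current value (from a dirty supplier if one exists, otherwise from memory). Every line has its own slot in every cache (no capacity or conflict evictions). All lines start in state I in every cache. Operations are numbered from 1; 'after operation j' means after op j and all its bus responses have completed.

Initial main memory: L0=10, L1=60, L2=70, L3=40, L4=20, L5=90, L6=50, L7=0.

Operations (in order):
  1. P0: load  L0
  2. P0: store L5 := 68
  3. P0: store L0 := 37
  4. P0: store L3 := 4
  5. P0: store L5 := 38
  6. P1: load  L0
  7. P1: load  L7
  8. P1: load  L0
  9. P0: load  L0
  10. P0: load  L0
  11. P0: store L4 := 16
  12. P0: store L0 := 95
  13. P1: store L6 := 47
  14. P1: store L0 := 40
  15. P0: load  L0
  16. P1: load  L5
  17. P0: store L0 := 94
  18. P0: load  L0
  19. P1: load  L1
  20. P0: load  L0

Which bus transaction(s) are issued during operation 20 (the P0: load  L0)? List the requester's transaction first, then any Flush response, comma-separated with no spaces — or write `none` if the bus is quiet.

bus = none

  op1 P0: load  L0 → S/I on L0; bus BusRd; mem=10
  op2 P0: store L5 := 68 → M/I on L5; bus BusRdX; mem=90
  op3 P0: store L0 := 37 → M/I on L0; bus BusRdX; mem=10
  op4 P0: store L3 := 4 → M/I on L3; bus BusRdX; mem=40
  op5 P0: store L5 := 38 → M/I on L5; bus (none); mem=90
  op6 P1: load  L0 → S/S on L0; bus BusRd Flush; mem=37
  op7 P1: load  L7 → I/S on L7; bus BusRd; mem=0
  op8 P1: load  L0 → S/S on L0; bus (none); mem=37
  op9 P0: load  L0 → S/S on L0; bus (none); mem=37
  op10 P0: load  L0 → S/S on L0; bus (none); mem=37
  op11 P0: store L4 := 16 → M/I on L4; bus BusRdX; mem=20
  op12 P0: store L0 := 95 → M/I on L0; bus BusRdX; mem=37
  op13 P1: store L6 := 47 → I/M on L6; bus BusRdX; mem=50
  op14 P1: store L0 := 40 → I/M on L0; bus BusRdX Flush; mem=95
  op15 P0: load  L0 → S/S on L0; bus BusRd Flush; mem=40
  op16 P1: load  L5 → S/S on L5; bus BusRd Flush; mem=38
  op17 P0: store L0 := 94 → M/I on L0; bus BusRdX; mem=40
  op18 P0: load  L0 → M/I on L0; bus (none); mem=40
  op19 P1: load  L1 → I/S on L1; bus BusRd; mem=60
  op20 P0: load  L0 → M/I on L0; bus (none); mem=40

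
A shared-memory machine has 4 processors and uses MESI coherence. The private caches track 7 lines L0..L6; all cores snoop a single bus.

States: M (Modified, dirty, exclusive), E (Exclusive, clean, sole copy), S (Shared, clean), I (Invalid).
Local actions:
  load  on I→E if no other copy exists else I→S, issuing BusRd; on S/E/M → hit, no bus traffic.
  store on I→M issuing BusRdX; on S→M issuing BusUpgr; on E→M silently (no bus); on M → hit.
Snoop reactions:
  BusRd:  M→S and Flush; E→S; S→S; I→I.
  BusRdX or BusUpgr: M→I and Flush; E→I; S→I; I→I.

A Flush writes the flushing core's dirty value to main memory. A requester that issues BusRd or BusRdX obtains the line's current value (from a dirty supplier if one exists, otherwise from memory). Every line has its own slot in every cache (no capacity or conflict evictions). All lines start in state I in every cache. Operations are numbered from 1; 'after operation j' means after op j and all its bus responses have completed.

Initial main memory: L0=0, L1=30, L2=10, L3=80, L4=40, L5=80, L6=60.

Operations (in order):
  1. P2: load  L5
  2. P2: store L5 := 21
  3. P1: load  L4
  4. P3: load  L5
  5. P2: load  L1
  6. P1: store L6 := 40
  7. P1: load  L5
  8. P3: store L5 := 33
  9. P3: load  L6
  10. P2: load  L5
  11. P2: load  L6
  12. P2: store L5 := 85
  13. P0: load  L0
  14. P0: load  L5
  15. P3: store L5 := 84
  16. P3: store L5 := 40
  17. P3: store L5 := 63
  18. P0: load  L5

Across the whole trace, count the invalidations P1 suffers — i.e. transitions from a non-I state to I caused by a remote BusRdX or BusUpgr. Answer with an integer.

invalidations = 1

1. P2: load  L5  bus=[BusRd]  L5: P0=I P1=I P2=E P3=I  mem[L5]=80
2. P2: store L5 := 21  bus=[-]  L5: P0=I P1=I P2=M P3=I  mem[L5]=80
3. P1: load  L4  bus=[BusRd]  L4: P0=I P1=E P2=I P3=I  mem[L4]=40
4. P3: load  L5  bus=[BusRd,Flush]  L5: P0=I P1=I P2=S P3=S  mem[L5]=21
5. P2: load  L1  bus=[BusRd]  L1: P0=I P1=I P2=E P3=I  mem[L1]=30
6. P1: store L6 := 40  bus=[BusRdX]  L6: P0=I P1=M P2=I P3=I  mem[L6]=60
7. P1: load  L5  bus=[BusRd]  L5: P0=I P1=S P2=S P3=S  mem[L5]=21
8. P3: store L5 := 33  bus=[BusUpgr]  L5: P0=I P1=I P2=I P3=M  mem[L5]=21
9. P3: load  L6  bus=[BusRd,Flush]  L6: P0=I P1=S P2=I P3=S  mem[L6]=40
10. P2: load  L5  bus=[BusRd,Flush]  L5: P0=I P1=I P2=S P3=S  mem[L5]=33
11. P2: load  L6  bus=[BusRd]  L6: P0=I P1=S P2=S P3=S  mem[L6]=40
12. P2: store L5 := 85  bus=[BusUpgr]  L5: P0=I P1=I P2=M P3=I  mem[L5]=33
13. P0: load  L0  bus=[BusRd]  L0: P0=E P1=I P2=I P3=I  mem[L0]=0
14. P0: load  L5  bus=[BusRd,Flush]  L5: P0=S P1=I P2=S P3=I  mem[L5]=85
15. P3: store L5 := 84  bus=[BusRdX]  L5: P0=I P1=I P2=I P3=M  mem[L5]=85
16. P3: store L5 := 40  bus=[-]  L5: P0=I P1=I P2=I P3=M  mem[L5]=85
17. P3: store L5 := 63  bus=[-]  L5: P0=I P1=I P2=I P3=M  mem[L5]=85
18. P0: load  L5  bus=[BusRd,Flush]  L5: P0=S P1=I P2=I P3=S  mem[L5]=63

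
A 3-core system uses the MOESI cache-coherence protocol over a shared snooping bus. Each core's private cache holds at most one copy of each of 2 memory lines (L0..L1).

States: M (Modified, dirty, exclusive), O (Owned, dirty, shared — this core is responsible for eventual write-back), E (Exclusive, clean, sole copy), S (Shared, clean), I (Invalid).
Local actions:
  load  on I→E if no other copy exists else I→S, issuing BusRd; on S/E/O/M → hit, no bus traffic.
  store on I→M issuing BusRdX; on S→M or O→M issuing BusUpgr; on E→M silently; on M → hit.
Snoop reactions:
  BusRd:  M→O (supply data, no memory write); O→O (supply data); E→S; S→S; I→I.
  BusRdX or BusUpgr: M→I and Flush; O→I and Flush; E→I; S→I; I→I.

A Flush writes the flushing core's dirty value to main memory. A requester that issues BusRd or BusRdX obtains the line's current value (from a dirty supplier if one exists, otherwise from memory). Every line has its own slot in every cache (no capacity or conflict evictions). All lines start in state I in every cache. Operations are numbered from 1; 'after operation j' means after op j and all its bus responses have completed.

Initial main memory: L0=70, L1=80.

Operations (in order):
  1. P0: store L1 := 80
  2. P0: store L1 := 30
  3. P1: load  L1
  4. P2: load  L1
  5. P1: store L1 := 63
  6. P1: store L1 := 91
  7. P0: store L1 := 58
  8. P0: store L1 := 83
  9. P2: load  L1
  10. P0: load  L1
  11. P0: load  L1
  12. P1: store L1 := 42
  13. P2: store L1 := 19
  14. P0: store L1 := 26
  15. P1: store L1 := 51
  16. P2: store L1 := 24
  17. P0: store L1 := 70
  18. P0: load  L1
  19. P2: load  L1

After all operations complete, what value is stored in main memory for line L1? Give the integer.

memory[L1] = 24

[1] P0: store L1 := 80 | P0:M(80), P1:I, P2:I | bus: BusRdX
[2] P0: store L1 := 30 | P0:M(30), P1:I, P2:I | bus: none
[3] P1: load  L1 | P0:O(30), P1:S(30), P2:I | bus: BusRd
[4] P2: load  L1 | P0:O(30), P1:S(30), P2:S(30) | bus: BusRd
[5] P1: store L1 := 63 | P0:I, P1:M(63), P2:I | bus: BusUpgr,Flush
[6] P1: store L1 := 91 | P0:I, P1:M(91), P2:I | bus: none
[7] P0: store L1 := 58 | P0:M(58), P1:I, P2:I | bus: BusRdX,Flush
[8] P0: store L1 := 83 | P0:M(83), P1:I, P2:I | bus: none
[9] P2: load  L1 | P0:O(83), P1:I, P2:S(83) | bus: BusRd
[10] P0: load  L1 | P0:O(83), P1:I, P2:S(83) | bus: none
[11] P0: load  L1 | P0:O(83), P1:I, P2:S(83) | bus: none
[12] P1: store L1 := 42 | P0:I, P1:M(42), P2:I | bus: BusRdX,Flush
[13] P2: store L1 := 19 | P0:I, P1:I, P2:M(19) | bus: BusRdX,Flush
[14] P0: store L1 := 26 | P0:M(26), P1:I, P2:I | bus: BusRdX,Flush
[15] P1: store L1 := 51 | P0:I, P1:M(51), P2:I | bus: BusRdX,Flush
[16] P2: store L1 := 24 | P0:I, P1:I, P2:M(24) | bus: BusRdX,Flush
[17] P0: store L1 := 70 | P0:M(70), P1:I, P2:I | bus: BusRdX,Flush
[18] P0: load  L1 | P0:M(70), P1:I, P2:I | bus: none
[19] P2: load  L1 | P0:O(70), P1:I, P2:S(70) | bus: BusRd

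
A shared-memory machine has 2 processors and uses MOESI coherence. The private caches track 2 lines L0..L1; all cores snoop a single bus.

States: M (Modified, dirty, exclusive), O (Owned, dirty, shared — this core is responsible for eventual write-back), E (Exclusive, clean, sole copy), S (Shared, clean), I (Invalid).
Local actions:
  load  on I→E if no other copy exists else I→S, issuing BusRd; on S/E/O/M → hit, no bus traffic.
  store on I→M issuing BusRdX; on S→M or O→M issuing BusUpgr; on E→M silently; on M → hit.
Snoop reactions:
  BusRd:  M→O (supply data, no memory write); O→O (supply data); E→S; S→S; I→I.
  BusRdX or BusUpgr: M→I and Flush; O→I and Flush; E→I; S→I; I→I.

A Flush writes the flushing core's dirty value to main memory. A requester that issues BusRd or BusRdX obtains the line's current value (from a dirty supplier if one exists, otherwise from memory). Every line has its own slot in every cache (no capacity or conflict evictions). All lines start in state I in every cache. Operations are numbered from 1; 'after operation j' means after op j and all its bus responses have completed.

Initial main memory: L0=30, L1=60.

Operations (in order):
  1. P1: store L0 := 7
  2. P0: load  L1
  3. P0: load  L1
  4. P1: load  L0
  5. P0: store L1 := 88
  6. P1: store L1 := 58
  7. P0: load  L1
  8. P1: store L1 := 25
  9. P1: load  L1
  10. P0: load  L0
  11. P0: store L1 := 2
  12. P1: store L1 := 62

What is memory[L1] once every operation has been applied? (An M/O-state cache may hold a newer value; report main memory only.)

memory[L1] = 2

1. P1: store L0 := 7  bus=[BusRdX]  L0: P0=I P1=M  mem[L0]=30
2. P0: load  L1  bus=[BusRd]  L1: P0=E P1=I  mem[L1]=60
3. P0: load  L1  bus=[-]  L1: P0=E P1=I  mem[L1]=60
4. P1: load  L0  bus=[-]  L0: P0=I P1=M  mem[L0]=30
5. P0: store L1 := 88  bus=[-]  L1: P0=M P1=I  mem[L1]=60
6. P1: store L1 := 58  bus=[BusRdX,Flush]  L1: P0=I P1=M  mem[L1]=88
7. P0: load  L1  bus=[BusRd]  L1: P0=S P1=O  mem[L1]=88
8. P1: store L1 := 25  bus=[BusUpgr]  L1: P0=I P1=M  mem[L1]=88
9. P1: load  L1  bus=[-]  L1: P0=I P1=M  mem[L1]=88
10. P0: load  L0  bus=[BusRd]  L0: P0=S P1=O  mem[L0]=30
11. P0: store L1 := 2  bus=[BusRdX,Flush]  L1: P0=M P1=I  mem[L1]=25
12. P1: store L1 := 62  bus=[BusRdX,Flush]  L1: P0=I P1=M  mem[L1]=2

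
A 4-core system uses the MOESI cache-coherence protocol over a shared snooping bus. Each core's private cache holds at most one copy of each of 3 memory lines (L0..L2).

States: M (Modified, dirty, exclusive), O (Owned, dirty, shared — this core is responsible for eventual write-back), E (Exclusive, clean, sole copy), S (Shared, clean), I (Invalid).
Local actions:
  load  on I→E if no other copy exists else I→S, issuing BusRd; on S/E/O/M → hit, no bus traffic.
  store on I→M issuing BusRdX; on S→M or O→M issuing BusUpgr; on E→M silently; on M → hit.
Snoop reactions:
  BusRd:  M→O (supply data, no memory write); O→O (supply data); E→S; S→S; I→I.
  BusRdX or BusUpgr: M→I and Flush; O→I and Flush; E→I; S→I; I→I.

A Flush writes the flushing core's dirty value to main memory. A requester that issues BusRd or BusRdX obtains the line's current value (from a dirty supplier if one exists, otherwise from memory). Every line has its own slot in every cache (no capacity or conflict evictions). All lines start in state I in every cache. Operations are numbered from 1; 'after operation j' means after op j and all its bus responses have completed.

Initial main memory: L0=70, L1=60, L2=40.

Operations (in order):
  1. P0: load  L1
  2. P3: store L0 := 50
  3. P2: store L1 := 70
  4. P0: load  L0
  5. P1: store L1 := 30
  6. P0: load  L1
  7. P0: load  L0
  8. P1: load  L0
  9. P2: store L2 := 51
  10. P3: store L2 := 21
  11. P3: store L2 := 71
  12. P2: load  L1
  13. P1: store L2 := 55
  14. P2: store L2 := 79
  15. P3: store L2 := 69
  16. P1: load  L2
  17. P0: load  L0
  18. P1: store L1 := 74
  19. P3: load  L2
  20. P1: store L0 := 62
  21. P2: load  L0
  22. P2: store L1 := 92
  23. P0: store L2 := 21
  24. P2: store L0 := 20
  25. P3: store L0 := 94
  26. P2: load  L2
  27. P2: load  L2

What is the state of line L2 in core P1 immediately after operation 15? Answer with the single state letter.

[1] P0: load  L1 | P0:E(60), P1:I, P2:I, P3:I | bus: BusRd
[2] P3: store L0 := 50 | P0:I, P1:I, P2:I, P3:M(50) | bus: BusRdX
[3] P2: store L1 := 70 | P0:I, P1:I, P2:M(70), P3:I | bus: BusRdX
[4] P0: load  L0 | P0:S(50), P1:I, P2:I, P3:O(50) | bus: BusRd
[5] P1: store L1 := 30 | P0:I, P1:M(30), P2:I, P3:I | bus: BusRdX,Flush
[6] P0: load  L1 | P0:S(30), P1:O(30), P2:I, P3:I | bus: BusRd
[7] P0: load  L0 | P0:S(50), P1:I, P2:I, P3:O(50) | bus: none
[8] P1: load  L0 | P0:S(50), P1:S(50), P2:I, P3:O(50) | bus: BusRd
[9] P2: store L2 := 51 | P0:I, P1:I, P2:M(51), P3:I | bus: BusRdX
[10] P3: store L2 := 21 | P0:I, P1:I, P2:I, P3:M(21) | bus: BusRdX,Flush
[11] P3: store L2 := 71 | P0:I, P1:I, P2:I, P3:M(71) | bus: none
[12] P2: load  L1 | P0:S(30), P1:O(30), P2:S(30), P3:I | bus: BusRd
[13] P1: store L2 := 55 | P0:I, P1:M(55), P2:I, P3:I | bus: BusRdX,Flush
[14] P2: store L2 := 79 | P0:I, P1:I, P2:M(79), P3:I | bus: BusRdX,Flush
[15] P3: store L2 := 69 | P0:I, P1:I, P2:I, P3:M(69) | bus: BusRdX,Flush
[16] P1: load  L2 | P0:I, P1:S(69), P2:I, P3:O(69) | bus: BusRd
[17] P0: load  L0 | P0:S(50), P1:S(50), P2:I, P3:O(50) | bus: none
[18] P1: store L1 := 74 | P0:I, P1:M(74), P2:I, P3:I | bus: BusUpgr
[19] P3: load  L2 | P0:I, P1:S(69), P2:I, P3:O(69) | bus: none
[20] P1: store L0 := 62 | P0:I, P1:M(62), P2:I, P3:I | bus: BusUpgr,Flush
[21] P2: load  L0 | P0:I, P1:O(62), P2:S(62), P3:I | bus: BusRd
[22] P2: store L1 := 92 | P0:I, P1:I, P2:M(92), P3:I | bus: BusRdX,Flush
[23] P0: store L2 := 21 | P0:M(21), P1:I, P2:I, P3:I | bus: BusRdX,Flush
[24] P2: store L0 := 20 | P0:I, P1:I, P2:M(20), P3:I | bus: BusUpgr,Flush
[25] P3: store L0 := 94 | P0:I, P1:I, P2:I, P3:M(94) | bus: BusRdX,Flush
[26] P2: load  L2 | P0:O(21), P1:I, P2:S(21), P3:I | bus: BusRd
[27] P2: load  L2 | P0:O(21), P1:I, P2:S(21), P3:I | bus: none

state = I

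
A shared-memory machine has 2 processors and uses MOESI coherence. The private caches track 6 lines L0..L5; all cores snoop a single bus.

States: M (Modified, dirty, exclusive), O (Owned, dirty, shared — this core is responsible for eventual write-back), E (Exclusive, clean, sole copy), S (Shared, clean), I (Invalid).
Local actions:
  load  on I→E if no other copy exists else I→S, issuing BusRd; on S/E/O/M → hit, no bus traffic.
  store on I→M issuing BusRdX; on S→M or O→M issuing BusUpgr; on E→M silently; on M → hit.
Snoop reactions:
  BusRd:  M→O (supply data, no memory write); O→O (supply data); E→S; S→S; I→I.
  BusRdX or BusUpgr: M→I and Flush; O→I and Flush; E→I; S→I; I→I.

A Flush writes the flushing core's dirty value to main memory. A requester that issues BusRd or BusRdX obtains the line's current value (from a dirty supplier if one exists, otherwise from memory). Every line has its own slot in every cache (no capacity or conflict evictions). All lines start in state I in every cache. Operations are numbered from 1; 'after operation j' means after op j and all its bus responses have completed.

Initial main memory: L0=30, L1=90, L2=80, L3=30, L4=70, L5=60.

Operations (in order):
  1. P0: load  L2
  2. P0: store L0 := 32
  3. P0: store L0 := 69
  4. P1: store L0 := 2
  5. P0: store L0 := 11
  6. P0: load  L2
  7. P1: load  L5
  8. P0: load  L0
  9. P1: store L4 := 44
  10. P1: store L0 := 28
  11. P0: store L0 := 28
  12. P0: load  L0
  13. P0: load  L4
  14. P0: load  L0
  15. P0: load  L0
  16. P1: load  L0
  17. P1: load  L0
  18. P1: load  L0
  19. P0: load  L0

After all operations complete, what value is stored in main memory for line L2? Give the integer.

step 1: P0: load  L2  ⟶  EI  (L2)  txn=BusRd  M[L2]=80
step 2: P0: store L0 := 32  ⟶  MI  (L0)  txn=BusRdX  M[L0]=30
step 3: P0: store L0 := 69  ⟶  MI  (L0)  txn=∅  M[L0]=30
step 4: P1: store L0 := 2  ⟶  IM  (L0)  txn=BusRdX+Flush  M[L0]=69
step 5: P0: store L0 := 11  ⟶  MI  (L0)  txn=BusRdX+Flush  M[L0]=2
step 6: P0: load  L2  ⟶  EI  (L2)  txn=∅  M[L2]=80
step 7: P1: load  L5  ⟶  IE  (L5)  txn=BusRd  M[L5]=60
step 8: P0: load  L0  ⟶  MI  (L0)  txn=∅  M[L0]=2
step 9: P1: store L4 := 44  ⟶  IM  (L4)  txn=BusRdX  M[L4]=70
step 10: P1: store L0 := 28  ⟶  IM  (L0)  txn=BusRdX+Flush  M[L0]=11
step 11: P0: store L0 := 28  ⟶  MI  (L0)  txn=BusRdX+Flush  M[L0]=28
step 12: P0: load  L0  ⟶  MI  (L0)  txn=∅  M[L0]=28
step 13: P0: load  L4  ⟶  SO  (L4)  txn=BusRd  M[L4]=70
step 14: P0: load  L0  ⟶  MI  (L0)  txn=∅  M[L0]=28
step 15: P0: load  L0  ⟶  MI  (L0)  txn=∅  M[L0]=28
step 16: P1: load  L0  ⟶  OS  (L0)  txn=BusRd  M[L0]=28
step 17: P1: load  L0  ⟶  OS  (L0)  txn=∅  M[L0]=28
step 18: P1: load  L0  ⟶  OS  (L0)  txn=∅  M[L0]=28
step 19: P0: load  L0  ⟶  OS  (L0)  txn=∅  M[L0]=28

memory[L2] = 80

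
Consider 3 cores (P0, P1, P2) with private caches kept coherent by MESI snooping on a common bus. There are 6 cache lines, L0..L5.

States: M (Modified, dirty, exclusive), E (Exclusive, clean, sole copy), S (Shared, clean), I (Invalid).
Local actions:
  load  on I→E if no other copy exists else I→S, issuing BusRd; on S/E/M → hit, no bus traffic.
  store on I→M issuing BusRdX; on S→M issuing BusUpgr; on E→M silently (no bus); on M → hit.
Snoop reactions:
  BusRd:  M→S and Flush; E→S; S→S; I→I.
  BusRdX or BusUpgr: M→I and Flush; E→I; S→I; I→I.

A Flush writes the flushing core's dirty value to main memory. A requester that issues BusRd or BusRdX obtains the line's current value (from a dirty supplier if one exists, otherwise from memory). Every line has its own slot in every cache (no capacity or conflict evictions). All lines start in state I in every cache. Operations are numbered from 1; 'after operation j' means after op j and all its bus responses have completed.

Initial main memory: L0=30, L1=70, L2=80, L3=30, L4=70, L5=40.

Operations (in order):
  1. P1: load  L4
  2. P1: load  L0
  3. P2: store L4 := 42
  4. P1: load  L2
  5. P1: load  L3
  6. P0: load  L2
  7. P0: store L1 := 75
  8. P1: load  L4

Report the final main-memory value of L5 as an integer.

memory[L5] = 40

  op1 P1: load  L4 → I/E/I on L4; bus BusRd; mem=70
  op2 P1: load  L0 → I/E/I on L0; bus BusRd; mem=30
  op3 P2: store L4 := 42 → I/I/M on L4; bus BusRdX; mem=70
  op4 P1: load  L2 → I/E/I on L2; bus BusRd; mem=80
  op5 P1: load  L3 → I/E/I on L3; bus BusRd; mem=30
  op6 P0: load  L2 → S/S/I on L2; bus BusRd; mem=80
  op7 P0: store L1 := 75 → M/I/I on L1; bus BusRdX; mem=70
  op8 P1: load  L4 → I/S/S on L4; bus BusRd Flush; mem=42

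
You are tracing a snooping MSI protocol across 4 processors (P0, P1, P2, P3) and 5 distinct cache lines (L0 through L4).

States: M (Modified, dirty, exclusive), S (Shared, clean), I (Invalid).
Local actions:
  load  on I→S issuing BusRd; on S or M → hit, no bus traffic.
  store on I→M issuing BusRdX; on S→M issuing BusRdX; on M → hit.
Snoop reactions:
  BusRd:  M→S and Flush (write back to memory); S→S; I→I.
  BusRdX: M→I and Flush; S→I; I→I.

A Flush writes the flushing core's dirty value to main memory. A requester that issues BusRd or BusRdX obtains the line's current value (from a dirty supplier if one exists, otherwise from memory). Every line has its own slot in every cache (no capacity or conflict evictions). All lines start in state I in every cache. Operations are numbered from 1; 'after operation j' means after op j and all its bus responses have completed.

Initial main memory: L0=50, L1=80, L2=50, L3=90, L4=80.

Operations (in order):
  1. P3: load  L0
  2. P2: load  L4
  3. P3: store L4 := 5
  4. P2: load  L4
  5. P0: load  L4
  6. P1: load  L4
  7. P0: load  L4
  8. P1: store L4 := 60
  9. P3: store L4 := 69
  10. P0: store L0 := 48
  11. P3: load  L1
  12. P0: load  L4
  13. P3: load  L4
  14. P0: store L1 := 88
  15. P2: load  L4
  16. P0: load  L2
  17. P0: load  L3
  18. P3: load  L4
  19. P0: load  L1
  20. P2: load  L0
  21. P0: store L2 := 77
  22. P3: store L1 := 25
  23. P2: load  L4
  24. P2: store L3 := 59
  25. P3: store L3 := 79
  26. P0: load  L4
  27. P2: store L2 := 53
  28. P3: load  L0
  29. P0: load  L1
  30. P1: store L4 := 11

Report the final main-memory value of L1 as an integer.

memory[L1] = 25

[1] P3: load  L0 | P0:I, P1:I, P2:I, P3:S(50) | bus: BusRd
[2] P2: load  L4 | P0:I, P1:I, P2:S(80), P3:I | bus: BusRd
[3] P3: store L4 := 5 | P0:I, P1:I, P2:I, P3:M(5) | bus: BusRdX
[4] P2: load  L4 | P0:I, P1:I, P2:S(5), P3:S(5) | bus: BusRd,Flush
[5] P0: load  L4 | P0:S(5), P1:I, P2:S(5), P3:S(5) | bus: BusRd
[6] P1: load  L4 | P0:S(5), P1:S(5), P2:S(5), P3:S(5) | bus: BusRd
[7] P0: load  L4 | P0:S(5), P1:S(5), P2:S(5), P3:S(5) | bus: none
[8] P1: store L4 := 60 | P0:I, P1:M(60), P2:I, P3:I | bus: BusRdX
[9] P3: store L4 := 69 | P0:I, P1:I, P2:I, P3:M(69) | bus: BusRdX,Flush
[10] P0: store L0 := 48 | P0:M(48), P1:I, P2:I, P3:I | bus: BusRdX
[11] P3: load  L1 | P0:I, P1:I, P2:I, P3:S(80) | bus: BusRd
[12] P0: load  L4 | P0:S(69), P1:I, P2:I, P3:S(69) | bus: BusRd,Flush
[13] P3: load  L4 | P0:S(69), P1:I, P2:I, P3:S(69) | bus: none
[14] P0: store L1 := 88 | P0:M(88), P1:I, P2:I, P3:I | bus: BusRdX
[15] P2: load  L4 | P0:S(69), P1:I, P2:S(69), P3:S(69) | bus: BusRd
[16] P0: load  L2 | P0:S(50), P1:I, P2:I, P3:I | bus: BusRd
[17] P0: load  L3 | P0:S(90), P1:I, P2:I, P3:I | bus: BusRd
[18] P3: load  L4 | P0:S(69), P1:I, P2:S(69), P3:S(69) | bus: none
[19] P0: load  L1 | P0:M(88), P1:I, P2:I, P3:I | bus: none
[20] P2: load  L0 | P0:S(48), P1:I, P2:S(48), P3:I | bus: BusRd,Flush
[21] P0: store L2 := 77 | P0:M(77), P1:I, P2:I, P3:I | bus: BusRdX
[22] P3: store L1 := 25 | P0:I, P1:I, P2:I, P3:M(25) | bus: BusRdX,Flush
[23] P2: load  L4 | P0:S(69), P1:I, P2:S(69), P3:S(69) | bus: none
[24] P2: store L3 := 59 | P0:I, P1:I, P2:M(59), P3:I | bus: BusRdX
[25] P3: store L3 := 79 | P0:I, P1:I, P2:I, P3:M(79) | bus: BusRdX,Flush
[26] P0: load  L4 | P0:S(69), P1:I, P2:S(69), P3:S(69) | bus: none
[27] P2: store L2 := 53 | P0:I, P1:I, P2:M(53), P3:I | bus: BusRdX,Flush
[28] P3: load  L0 | P0:S(48), P1:I, P2:S(48), P3:S(48) | bus: BusRd
[29] P0: load  L1 | P0:S(25), P1:I, P2:I, P3:S(25) | bus: BusRd,Flush
[30] P1: store L4 := 11 | P0:I, P1:M(11), P2:I, P3:I | bus: BusRdX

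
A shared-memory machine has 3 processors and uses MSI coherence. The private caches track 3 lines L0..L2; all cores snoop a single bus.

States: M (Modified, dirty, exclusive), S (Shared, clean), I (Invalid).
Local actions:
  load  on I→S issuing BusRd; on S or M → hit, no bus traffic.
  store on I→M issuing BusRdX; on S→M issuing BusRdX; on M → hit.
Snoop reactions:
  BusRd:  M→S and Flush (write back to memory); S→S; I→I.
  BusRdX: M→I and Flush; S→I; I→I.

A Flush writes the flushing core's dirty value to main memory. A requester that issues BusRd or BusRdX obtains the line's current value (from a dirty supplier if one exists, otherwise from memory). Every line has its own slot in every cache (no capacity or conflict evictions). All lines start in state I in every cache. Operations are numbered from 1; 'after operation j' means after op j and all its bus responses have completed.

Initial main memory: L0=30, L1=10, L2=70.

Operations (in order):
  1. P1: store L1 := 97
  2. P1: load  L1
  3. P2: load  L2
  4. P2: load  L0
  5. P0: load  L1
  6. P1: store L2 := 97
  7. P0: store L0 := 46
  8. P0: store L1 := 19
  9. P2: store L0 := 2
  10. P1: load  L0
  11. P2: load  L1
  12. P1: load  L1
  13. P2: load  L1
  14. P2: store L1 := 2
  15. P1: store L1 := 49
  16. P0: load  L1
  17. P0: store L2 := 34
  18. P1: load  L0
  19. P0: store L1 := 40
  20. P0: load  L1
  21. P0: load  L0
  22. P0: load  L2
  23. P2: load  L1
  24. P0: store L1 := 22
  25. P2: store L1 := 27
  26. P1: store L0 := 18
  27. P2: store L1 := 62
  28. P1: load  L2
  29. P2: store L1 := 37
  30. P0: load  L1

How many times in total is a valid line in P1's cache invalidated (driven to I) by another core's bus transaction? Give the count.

step 1: P1: store L1 := 97  ⟶  IMI  (L1)  txn=BusRdX  M[L1]=10
step 2: P1: load  L1  ⟶  IMI  (L1)  txn=∅  M[L1]=10
step 3: P2: load  L2  ⟶  IIS  (L2)  txn=BusRd  M[L2]=70
step 4: P2: load  L0  ⟶  IIS  (L0)  txn=BusRd  M[L0]=30
step 5: P0: load  L1  ⟶  SSI  (L1)  txn=BusRd+Flush  M[L1]=97
step 6: P1: store L2 := 97  ⟶  IMI  (L2)  txn=BusRdX  M[L2]=70
step 7: P0: store L0 := 46  ⟶  MII  (L0)  txn=BusRdX  M[L0]=30
step 8: P0: store L1 := 19  ⟶  MII  (L1)  txn=BusRdX  M[L1]=97
step 9: P2: store L0 := 2  ⟶  IIM  (L0)  txn=BusRdX+Flush  M[L0]=46
step 10: P1: load  L0  ⟶  ISS  (L0)  txn=BusRd+Flush  M[L0]=2
step 11: P2: load  L1  ⟶  SIS  (L1)  txn=BusRd+Flush  M[L1]=19
step 12: P1: load  L1  ⟶  SSS  (L1)  txn=BusRd  M[L1]=19
step 13: P2: load  L1  ⟶  SSS  (L1)  txn=∅  M[L1]=19
step 14: P2: store L1 := 2  ⟶  IIM  (L1)  txn=BusRdX  M[L1]=19
step 15: P1: store L1 := 49  ⟶  IMI  (L1)  txn=BusRdX+Flush  M[L1]=2
step 16: P0: load  L1  ⟶  SSI  (L1)  txn=BusRd+Flush  M[L1]=49
step 17: P0: store L2 := 34  ⟶  MII  (L2)  txn=BusRdX+Flush  M[L2]=97
step 18: P1: load  L0  ⟶  ISS  (L0)  txn=∅  M[L0]=2
step 19: P0: store L1 := 40  ⟶  MII  (L1)  txn=BusRdX  M[L1]=49
step 20: P0: load  L1  ⟶  MII  (L1)  txn=∅  M[L1]=49
step 21: P0: load  L0  ⟶  SSS  (L0)  txn=BusRd  M[L0]=2
step 22: P0: load  L2  ⟶  MII  (L2)  txn=∅  M[L2]=97
step 23: P2: load  L1  ⟶  SIS  (L1)  txn=BusRd+Flush  M[L1]=40
step 24: P0: store L1 := 22  ⟶  MII  (L1)  txn=BusRdX  M[L1]=40
step 25: P2: store L1 := 27  ⟶  IIM  (L1)  txn=BusRdX+Flush  M[L1]=22
step 26: P1: store L0 := 18  ⟶  IMI  (L0)  txn=BusRdX  M[L0]=2
step 27: P2: store L1 := 62  ⟶  IIM  (L1)  txn=∅  M[L1]=22
step 28: P1: load  L2  ⟶  SSI  (L2)  txn=BusRd+Flush  M[L2]=34
step 29: P2: store L1 := 37  ⟶  IIM  (L1)  txn=∅  M[L1]=22
step 30: P0: load  L1  ⟶  SIS  (L1)  txn=BusRd+Flush  M[L1]=37

invalidations = 4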